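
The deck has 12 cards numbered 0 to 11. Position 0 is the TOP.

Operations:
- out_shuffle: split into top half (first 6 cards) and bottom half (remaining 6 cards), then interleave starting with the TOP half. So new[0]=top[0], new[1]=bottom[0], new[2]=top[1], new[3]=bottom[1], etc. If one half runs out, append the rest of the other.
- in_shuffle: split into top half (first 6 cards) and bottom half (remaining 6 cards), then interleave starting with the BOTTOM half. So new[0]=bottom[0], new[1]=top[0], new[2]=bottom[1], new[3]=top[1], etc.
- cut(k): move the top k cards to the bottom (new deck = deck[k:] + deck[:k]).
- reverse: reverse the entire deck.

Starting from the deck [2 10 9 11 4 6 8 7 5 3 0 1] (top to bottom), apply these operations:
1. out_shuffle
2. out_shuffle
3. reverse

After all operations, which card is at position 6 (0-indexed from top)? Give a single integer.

After op 1 (out_shuffle): [2 8 10 7 9 5 11 3 4 0 6 1]
After op 2 (out_shuffle): [2 11 8 3 10 4 7 0 9 6 5 1]
After op 3 (reverse): [1 5 6 9 0 7 4 10 3 8 11 2]
Position 6: card 4.

Answer: 4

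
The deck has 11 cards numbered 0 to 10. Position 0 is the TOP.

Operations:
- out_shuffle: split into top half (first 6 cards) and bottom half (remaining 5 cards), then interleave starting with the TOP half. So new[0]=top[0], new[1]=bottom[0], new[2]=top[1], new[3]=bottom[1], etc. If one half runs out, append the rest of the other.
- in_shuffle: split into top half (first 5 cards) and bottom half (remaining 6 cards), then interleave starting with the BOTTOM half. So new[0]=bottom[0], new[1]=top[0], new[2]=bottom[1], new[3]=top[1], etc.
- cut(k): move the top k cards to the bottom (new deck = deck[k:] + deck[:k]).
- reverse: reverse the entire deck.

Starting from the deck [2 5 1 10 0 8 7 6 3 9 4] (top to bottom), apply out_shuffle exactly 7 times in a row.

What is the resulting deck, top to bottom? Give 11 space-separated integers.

After op 1 (out_shuffle): [2 7 5 6 1 3 10 9 0 4 8]
After op 2 (out_shuffle): [2 10 7 9 5 0 6 4 1 8 3]
After op 3 (out_shuffle): [2 6 10 4 7 1 9 8 5 3 0]
After op 4 (out_shuffle): [2 9 6 8 10 5 4 3 7 0 1]
After op 5 (out_shuffle): [2 4 9 3 6 7 8 0 10 1 5]
After op 6 (out_shuffle): [2 8 4 0 9 10 3 1 6 5 7]
After op 7 (out_shuffle): [2 3 8 1 4 6 0 5 9 7 10]

Answer: 2 3 8 1 4 6 0 5 9 7 10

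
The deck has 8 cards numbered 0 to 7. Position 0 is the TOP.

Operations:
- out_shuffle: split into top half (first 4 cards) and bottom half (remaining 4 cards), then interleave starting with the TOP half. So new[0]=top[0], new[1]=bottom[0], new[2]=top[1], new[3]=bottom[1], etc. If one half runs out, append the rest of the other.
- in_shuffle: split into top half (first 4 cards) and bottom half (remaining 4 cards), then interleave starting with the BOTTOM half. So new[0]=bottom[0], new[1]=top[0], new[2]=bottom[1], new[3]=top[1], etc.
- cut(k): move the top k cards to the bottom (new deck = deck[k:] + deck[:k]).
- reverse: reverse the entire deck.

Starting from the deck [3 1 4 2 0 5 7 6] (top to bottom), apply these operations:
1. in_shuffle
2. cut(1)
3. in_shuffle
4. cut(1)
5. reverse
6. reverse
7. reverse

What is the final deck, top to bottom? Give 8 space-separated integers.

After op 1 (in_shuffle): [0 3 5 1 7 4 6 2]
After op 2 (cut(1)): [3 5 1 7 4 6 2 0]
After op 3 (in_shuffle): [4 3 6 5 2 1 0 7]
After op 4 (cut(1)): [3 6 5 2 1 0 7 4]
After op 5 (reverse): [4 7 0 1 2 5 6 3]
After op 6 (reverse): [3 6 5 2 1 0 7 4]
After op 7 (reverse): [4 7 0 1 2 5 6 3]

Answer: 4 7 0 1 2 5 6 3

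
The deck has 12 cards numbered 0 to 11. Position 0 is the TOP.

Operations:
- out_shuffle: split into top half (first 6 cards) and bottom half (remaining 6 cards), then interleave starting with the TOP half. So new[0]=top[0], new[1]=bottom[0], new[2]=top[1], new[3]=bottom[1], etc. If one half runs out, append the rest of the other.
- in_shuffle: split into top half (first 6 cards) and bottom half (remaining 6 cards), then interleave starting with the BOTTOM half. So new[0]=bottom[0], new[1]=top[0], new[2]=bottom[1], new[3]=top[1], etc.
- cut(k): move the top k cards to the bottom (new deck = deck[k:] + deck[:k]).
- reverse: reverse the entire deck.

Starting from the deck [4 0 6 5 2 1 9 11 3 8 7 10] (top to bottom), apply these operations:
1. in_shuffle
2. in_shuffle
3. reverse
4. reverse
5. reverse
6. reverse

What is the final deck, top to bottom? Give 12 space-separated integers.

After op 1 (in_shuffle): [9 4 11 0 3 6 8 5 7 2 10 1]
After op 2 (in_shuffle): [8 9 5 4 7 11 2 0 10 3 1 6]
After op 3 (reverse): [6 1 3 10 0 2 11 7 4 5 9 8]
After op 4 (reverse): [8 9 5 4 7 11 2 0 10 3 1 6]
After op 5 (reverse): [6 1 3 10 0 2 11 7 4 5 9 8]
After op 6 (reverse): [8 9 5 4 7 11 2 0 10 3 1 6]

Answer: 8 9 5 4 7 11 2 0 10 3 1 6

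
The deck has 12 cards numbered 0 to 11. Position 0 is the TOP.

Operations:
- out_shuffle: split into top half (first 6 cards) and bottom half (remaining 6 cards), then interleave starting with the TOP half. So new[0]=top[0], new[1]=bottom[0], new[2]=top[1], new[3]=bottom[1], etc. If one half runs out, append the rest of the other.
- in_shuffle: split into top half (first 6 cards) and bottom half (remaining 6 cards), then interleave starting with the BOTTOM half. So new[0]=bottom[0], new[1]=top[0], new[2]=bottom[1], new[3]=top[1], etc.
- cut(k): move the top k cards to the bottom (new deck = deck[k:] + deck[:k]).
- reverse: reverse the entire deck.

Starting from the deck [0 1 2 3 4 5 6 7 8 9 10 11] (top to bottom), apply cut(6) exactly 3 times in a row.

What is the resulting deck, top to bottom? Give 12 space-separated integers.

Answer: 6 7 8 9 10 11 0 1 2 3 4 5

Derivation:
After op 1 (cut(6)): [6 7 8 9 10 11 0 1 2 3 4 5]
After op 2 (cut(6)): [0 1 2 3 4 5 6 7 8 9 10 11]
After op 3 (cut(6)): [6 7 8 9 10 11 0 1 2 3 4 5]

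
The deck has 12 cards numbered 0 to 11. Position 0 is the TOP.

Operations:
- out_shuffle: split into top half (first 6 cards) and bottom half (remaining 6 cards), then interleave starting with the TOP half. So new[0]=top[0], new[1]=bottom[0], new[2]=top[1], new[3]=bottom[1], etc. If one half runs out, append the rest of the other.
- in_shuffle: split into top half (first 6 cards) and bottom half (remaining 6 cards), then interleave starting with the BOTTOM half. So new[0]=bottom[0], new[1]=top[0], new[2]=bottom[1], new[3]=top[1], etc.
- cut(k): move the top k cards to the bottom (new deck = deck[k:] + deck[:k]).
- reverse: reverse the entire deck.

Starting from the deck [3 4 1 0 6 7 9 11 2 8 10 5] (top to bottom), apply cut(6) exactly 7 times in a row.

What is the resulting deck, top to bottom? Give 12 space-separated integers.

Answer: 9 11 2 8 10 5 3 4 1 0 6 7

Derivation:
After op 1 (cut(6)): [9 11 2 8 10 5 3 4 1 0 6 7]
After op 2 (cut(6)): [3 4 1 0 6 7 9 11 2 8 10 5]
After op 3 (cut(6)): [9 11 2 8 10 5 3 4 1 0 6 7]
After op 4 (cut(6)): [3 4 1 0 6 7 9 11 2 8 10 5]
After op 5 (cut(6)): [9 11 2 8 10 5 3 4 1 0 6 7]
After op 6 (cut(6)): [3 4 1 0 6 7 9 11 2 8 10 5]
After op 7 (cut(6)): [9 11 2 8 10 5 3 4 1 0 6 7]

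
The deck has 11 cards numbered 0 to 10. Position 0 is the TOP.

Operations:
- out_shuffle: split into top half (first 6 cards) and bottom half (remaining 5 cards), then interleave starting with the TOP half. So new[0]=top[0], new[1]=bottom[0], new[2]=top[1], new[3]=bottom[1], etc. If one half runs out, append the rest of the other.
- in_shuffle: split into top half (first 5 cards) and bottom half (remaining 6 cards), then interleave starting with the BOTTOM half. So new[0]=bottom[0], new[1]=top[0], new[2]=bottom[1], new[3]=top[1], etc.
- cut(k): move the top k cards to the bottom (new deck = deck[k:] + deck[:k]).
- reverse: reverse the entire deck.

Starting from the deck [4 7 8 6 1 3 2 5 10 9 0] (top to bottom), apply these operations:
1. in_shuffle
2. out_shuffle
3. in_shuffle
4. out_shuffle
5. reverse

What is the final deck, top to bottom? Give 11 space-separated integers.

After op 1 (in_shuffle): [3 4 2 7 5 8 10 6 9 1 0]
After op 2 (out_shuffle): [3 10 4 6 2 9 7 1 5 0 8]
After op 3 (in_shuffle): [9 3 7 10 1 4 5 6 0 2 8]
After op 4 (out_shuffle): [9 5 3 6 7 0 10 2 1 8 4]
After op 5 (reverse): [4 8 1 2 10 0 7 6 3 5 9]

Answer: 4 8 1 2 10 0 7 6 3 5 9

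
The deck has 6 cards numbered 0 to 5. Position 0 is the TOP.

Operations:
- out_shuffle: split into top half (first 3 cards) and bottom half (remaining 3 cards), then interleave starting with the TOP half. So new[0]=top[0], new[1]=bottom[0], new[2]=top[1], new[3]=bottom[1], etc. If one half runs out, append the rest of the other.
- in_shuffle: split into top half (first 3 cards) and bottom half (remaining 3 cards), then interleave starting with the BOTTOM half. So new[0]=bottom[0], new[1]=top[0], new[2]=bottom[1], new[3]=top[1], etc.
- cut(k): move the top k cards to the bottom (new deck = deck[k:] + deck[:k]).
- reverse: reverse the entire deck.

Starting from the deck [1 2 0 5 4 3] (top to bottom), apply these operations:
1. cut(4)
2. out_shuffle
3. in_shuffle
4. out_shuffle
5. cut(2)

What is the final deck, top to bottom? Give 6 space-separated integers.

After op 1 (cut(4)): [4 3 1 2 0 5]
After op 2 (out_shuffle): [4 2 3 0 1 5]
After op 3 (in_shuffle): [0 4 1 2 5 3]
After op 4 (out_shuffle): [0 2 4 5 1 3]
After op 5 (cut(2)): [4 5 1 3 0 2]

Answer: 4 5 1 3 0 2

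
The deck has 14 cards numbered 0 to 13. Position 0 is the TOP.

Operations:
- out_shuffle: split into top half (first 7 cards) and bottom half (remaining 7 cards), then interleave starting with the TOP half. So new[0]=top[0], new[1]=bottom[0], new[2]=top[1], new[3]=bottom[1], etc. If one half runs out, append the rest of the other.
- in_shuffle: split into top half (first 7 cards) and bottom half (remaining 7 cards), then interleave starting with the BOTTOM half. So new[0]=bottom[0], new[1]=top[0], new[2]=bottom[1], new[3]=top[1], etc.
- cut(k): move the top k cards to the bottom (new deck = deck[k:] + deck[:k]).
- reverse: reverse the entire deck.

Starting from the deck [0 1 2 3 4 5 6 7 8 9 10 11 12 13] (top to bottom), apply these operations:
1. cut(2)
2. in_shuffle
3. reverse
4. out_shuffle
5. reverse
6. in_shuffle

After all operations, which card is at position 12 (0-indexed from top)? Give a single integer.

After op 1 (cut(2)): [2 3 4 5 6 7 8 9 10 11 12 13 0 1]
After op 2 (in_shuffle): [9 2 10 3 11 4 12 5 13 6 0 7 1 8]
After op 3 (reverse): [8 1 7 0 6 13 5 12 4 11 3 10 2 9]
After op 4 (out_shuffle): [8 12 1 4 7 11 0 3 6 10 13 2 5 9]
After op 5 (reverse): [9 5 2 13 10 6 3 0 11 7 4 1 12 8]
After op 6 (in_shuffle): [0 9 11 5 7 2 4 13 1 10 12 6 8 3]
Position 12: card 8.

Answer: 8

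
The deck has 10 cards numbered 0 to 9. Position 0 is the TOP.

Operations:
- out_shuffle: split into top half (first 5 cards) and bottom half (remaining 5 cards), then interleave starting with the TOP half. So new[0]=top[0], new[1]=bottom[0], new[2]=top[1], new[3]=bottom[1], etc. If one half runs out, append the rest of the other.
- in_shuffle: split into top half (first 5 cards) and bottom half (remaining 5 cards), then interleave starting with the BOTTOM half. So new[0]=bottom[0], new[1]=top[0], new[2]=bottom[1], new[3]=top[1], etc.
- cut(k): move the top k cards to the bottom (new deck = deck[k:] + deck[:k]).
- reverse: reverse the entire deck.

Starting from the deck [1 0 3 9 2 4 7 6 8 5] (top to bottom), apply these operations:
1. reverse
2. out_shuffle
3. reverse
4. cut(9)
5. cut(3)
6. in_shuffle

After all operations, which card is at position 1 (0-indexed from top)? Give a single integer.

Answer: 0

Derivation:
After op 1 (reverse): [5 8 6 7 4 2 9 3 0 1]
After op 2 (out_shuffle): [5 2 8 9 6 3 7 0 4 1]
After op 3 (reverse): [1 4 0 7 3 6 9 8 2 5]
After op 4 (cut(9)): [5 1 4 0 7 3 6 9 8 2]
After op 5 (cut(3)): [0 7 3 6 9 8 2 5 1 4]
After op 6 (in_shuffle): [8 0 2 7 5 3 1 6 4 9]
Position 1: card 0.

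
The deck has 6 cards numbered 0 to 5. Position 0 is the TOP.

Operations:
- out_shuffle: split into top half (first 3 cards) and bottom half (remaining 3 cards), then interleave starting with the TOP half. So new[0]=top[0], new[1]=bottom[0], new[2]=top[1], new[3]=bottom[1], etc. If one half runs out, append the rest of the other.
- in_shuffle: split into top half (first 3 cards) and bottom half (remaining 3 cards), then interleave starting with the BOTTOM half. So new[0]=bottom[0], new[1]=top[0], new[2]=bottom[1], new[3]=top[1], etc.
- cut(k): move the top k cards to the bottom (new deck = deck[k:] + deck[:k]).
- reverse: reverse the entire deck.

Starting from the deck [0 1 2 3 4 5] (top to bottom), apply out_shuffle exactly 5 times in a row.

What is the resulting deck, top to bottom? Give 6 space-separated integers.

After op 1 (out_shuffle): [0 3 1 4 2 5]
After op 2 (out_shuffle): [0 4 3 2 1 5]
After op 3 (out_shuffle): [0 2 4 1 3 5]
After op 4 (out_shuffle): [0 1 2 3 4 5]
After op 5 (out_shuffle): [0 3 1 4 2 5]

Answer: 0 3 1 4 2 5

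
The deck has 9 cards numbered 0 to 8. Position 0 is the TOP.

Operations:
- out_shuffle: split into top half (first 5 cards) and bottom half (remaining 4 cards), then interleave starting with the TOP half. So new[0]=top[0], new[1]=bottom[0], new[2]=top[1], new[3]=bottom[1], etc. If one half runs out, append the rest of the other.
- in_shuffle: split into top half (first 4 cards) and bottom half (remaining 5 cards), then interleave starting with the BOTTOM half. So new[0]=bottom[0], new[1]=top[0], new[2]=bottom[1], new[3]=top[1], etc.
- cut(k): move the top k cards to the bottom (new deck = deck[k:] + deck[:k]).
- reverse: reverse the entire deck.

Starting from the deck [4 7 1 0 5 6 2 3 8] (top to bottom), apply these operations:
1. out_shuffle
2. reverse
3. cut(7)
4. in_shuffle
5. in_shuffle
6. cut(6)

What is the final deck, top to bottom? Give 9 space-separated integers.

After op 1 (out_shuffle): [4 6 7 2 1 3 0 8 5]
After op 2 (reverse): [5 8 0 3 1 2 7 6 4]
After op 3 (cut(7)): [6 4 5 8 0 3 1 2 7]
After op 4 (in_shuffle): [0 6 3 4 1 5 2 8 7]
After op 5 (in_shuffle): [1 0 5 6 2 3 8 4 7]
After op 6 (cut(6)): [8 4 7 1 0 5 6 2 3]

Answer: 8 4 7 1 0 5 6 2 3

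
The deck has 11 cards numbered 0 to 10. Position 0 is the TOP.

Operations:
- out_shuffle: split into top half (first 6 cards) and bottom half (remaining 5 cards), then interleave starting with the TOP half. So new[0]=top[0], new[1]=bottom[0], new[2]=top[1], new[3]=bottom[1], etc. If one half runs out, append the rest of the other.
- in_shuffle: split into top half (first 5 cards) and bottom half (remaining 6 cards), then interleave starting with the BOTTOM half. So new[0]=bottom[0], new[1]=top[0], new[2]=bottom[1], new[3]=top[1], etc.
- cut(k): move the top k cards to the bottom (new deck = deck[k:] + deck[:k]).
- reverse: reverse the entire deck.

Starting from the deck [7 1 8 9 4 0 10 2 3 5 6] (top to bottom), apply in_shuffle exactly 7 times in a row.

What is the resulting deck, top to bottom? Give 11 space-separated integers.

Answer: 2 4 1 5 10 9 7 3 0 8 6

Derivation:
After op 1 (in_shuffle): [0 7 10 1 2 8 3 9 5 4 6]
After op 2 (in_shuffle): [8 0 3 7 9 10 5 1 4 2 6]
After op 3 (in_shuffle): [10 8 5 0 1 3 4 7 2 9 6]
After op 4 (in_shuffle): [3 10 4 8 7 5 2 0 9 1 6]
After op 5 (in_shuffle): [5 3 2 10 0 4 9 8 1 7 6]
After op 6 (in_shuffle): [4 5 9 3 8 2 1 10 7 0 6]
After op 7 (in_shuffle): [2 4 1 5 10 9 7 3 0 8 6]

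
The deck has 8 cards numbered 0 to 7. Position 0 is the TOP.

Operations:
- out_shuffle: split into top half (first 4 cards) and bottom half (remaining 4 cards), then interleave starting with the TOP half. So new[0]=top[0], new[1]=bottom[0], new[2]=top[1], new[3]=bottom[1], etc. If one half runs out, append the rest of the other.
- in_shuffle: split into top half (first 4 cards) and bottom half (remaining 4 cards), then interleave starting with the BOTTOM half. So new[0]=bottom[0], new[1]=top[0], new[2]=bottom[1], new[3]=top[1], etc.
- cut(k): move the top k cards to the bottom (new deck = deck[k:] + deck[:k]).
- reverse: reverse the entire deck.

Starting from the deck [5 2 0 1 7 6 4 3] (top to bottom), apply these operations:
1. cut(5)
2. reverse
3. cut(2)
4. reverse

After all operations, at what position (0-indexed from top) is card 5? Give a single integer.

Answer: 5

Derivation:
After op 1 (cut(5)): [6 4 3 5 2 0 1 7]
After op 2 (reverse): [7 1 0 2 5 3 4 6]
After op 3 (cut(2)): [0 2 5 3 4 6 7 1]
After op 4 (reverse): [1 7 6 4 3 5 2 0]
Card 5 is at position 5.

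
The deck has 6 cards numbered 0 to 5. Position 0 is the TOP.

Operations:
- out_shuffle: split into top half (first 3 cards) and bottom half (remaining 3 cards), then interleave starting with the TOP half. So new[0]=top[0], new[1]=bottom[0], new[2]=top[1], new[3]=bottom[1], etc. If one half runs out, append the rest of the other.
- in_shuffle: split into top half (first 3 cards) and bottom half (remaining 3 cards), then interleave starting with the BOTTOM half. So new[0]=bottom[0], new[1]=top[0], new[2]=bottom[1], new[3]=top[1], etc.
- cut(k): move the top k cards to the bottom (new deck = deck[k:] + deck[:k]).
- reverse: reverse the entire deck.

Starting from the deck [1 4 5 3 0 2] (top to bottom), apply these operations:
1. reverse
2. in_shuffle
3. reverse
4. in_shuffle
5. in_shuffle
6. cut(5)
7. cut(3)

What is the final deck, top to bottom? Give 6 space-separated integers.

After op 1 (reverse): [2 0 3 5 4 1]
After op 2 (in_shuffle): [5 2 4 0 1 3]
After op 3 (reverse): [3 1 0 4 2 5]
After op 4 (in_shuffle): [4 3 2 1 5 0]
After op 5 (in_shuffle): [1 4 5 3 0 2]
After op 6 (cut(5)): [2 1 4 5 3 0]
After op 7 (cut(3)): [5 3 0 2 1 4]

Answer: 5 3 0 2 1 4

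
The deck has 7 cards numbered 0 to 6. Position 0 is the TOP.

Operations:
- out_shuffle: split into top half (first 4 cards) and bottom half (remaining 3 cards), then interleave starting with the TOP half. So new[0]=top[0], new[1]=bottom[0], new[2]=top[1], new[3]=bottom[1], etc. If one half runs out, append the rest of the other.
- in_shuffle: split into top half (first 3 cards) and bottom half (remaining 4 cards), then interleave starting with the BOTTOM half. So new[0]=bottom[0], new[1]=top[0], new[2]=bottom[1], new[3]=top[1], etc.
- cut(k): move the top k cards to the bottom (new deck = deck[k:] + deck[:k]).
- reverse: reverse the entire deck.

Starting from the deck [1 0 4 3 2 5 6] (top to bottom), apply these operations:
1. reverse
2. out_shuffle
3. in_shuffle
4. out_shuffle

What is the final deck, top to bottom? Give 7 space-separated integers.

After op 1 (reverse): [6 5 2 3 4 0 1]
After op 2 (out_shuffle): [6 4 5 0 2 1 3]
After op 3 (in_shuffle): [0 6 2 4 1 5 3]
After op 4 (out_shuffle): [0 1 6 5 2 3 4]

Answer: 0 1 6 5 2 3 4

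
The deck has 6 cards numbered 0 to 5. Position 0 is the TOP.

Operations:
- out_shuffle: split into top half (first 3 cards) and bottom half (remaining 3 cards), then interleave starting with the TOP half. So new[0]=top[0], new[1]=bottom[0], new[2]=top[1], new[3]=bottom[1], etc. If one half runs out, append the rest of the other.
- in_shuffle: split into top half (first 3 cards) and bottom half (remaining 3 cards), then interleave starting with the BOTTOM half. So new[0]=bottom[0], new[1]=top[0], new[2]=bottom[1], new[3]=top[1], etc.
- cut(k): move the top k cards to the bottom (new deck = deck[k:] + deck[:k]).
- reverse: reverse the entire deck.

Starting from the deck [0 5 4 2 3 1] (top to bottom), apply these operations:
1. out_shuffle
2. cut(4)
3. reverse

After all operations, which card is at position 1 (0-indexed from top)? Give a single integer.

After op 1 (out_shuffle): [0 2 5 3 4 1]
After op 2 (cut(4)): [4 1 0 2 5 3]
After op 3 (reverse): [3 5 2 0 1 4]
Position 1: card 5.

Answer: 5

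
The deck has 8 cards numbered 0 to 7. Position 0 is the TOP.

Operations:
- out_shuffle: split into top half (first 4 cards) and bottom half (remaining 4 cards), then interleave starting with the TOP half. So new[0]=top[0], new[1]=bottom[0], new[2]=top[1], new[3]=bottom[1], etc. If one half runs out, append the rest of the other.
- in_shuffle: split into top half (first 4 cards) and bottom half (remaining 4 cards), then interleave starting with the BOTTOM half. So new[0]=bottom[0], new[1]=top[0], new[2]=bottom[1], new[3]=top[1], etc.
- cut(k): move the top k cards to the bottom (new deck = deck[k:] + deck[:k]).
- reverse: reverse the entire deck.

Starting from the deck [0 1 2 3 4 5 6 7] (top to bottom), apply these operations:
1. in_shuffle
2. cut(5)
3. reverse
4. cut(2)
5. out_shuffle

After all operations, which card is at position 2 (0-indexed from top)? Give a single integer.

Answer: 0

Derivation:
After op 1 (in_shuffle): [4 0 5 1 6 2 7 3]
After op 2 (cut(5)): [2 7 3 4 0 5 1 6]
After op 3 (reverse): [6 1 5 0 4 3 7 2]
After op 4 (cut(2)): [5 0 4 3 7 2 6 1]
After op 5 (out_shuffle): [5 7 0 2 4 6 3 1]
Position 2: card 0.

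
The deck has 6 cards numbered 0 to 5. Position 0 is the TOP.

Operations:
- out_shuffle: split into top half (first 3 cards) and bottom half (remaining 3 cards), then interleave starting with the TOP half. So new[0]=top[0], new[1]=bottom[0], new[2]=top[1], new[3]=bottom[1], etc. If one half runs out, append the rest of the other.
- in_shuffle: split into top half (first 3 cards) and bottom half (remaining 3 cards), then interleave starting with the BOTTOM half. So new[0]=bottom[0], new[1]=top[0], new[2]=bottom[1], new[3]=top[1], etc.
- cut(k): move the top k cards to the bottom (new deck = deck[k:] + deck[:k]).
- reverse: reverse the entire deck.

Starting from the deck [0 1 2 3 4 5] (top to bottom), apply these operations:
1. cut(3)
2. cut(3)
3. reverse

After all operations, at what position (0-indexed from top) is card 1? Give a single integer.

Answer: 4

Derivation:
After op 1 (cut(3)): [3 4 5 0 1 2]
After op 2 (cut(3)): [0 1 2 3 4 5]
After op 3 (reverse): [5 4 3 2 1 0]
Card 1 is at position 4.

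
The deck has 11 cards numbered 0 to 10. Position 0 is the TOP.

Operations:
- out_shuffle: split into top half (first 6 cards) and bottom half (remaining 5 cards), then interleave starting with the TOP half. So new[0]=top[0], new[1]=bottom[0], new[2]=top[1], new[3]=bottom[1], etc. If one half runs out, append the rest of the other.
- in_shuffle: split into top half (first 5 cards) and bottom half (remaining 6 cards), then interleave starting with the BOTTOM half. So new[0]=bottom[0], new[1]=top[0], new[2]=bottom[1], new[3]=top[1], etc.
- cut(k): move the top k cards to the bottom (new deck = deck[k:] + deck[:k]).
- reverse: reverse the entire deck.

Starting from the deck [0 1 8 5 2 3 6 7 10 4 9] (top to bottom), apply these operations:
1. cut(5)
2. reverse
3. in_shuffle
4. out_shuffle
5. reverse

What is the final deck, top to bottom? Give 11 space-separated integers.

After op 1 (cut(5)): [3 6 7 10 4 9 0 1 8 5 2]
After op 2 (reverse): [2 5 8 1 0 9 4 10 7 6 3]
After op 3 (in_shuffle): [9 2 4 5 10 8 7 1 6 0 3]
After op 4 (out_shuffle): [9 7 2 1 4 6 5 0 10 3 8]
After op 5 (reverse): [8 3 10 0 5 6 4 1 2 7 9]

Answer: 8 3 10 0 5 6 4 1 2 7 9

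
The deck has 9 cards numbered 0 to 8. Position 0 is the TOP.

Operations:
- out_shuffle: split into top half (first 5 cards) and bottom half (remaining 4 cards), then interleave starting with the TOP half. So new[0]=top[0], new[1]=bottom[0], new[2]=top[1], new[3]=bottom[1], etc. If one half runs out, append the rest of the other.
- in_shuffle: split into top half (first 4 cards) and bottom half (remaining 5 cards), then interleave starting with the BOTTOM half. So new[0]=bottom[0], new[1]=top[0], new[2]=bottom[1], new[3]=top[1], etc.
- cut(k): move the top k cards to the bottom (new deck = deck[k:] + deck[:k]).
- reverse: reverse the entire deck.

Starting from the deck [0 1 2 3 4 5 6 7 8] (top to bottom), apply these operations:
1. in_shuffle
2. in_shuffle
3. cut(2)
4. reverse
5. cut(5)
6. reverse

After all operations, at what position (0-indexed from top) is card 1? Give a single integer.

After op 1 (in_shuffle): [4 0 5 1 6 2 7 3 8]
After op 2 (in_shuffle): [6 4 2 0 7 5 3 1 8]
After op 3 (cut(2)): [2 0 7 5 3 1 8 6 4]
After op 4 (reverse): [4 6 8 1 3 5 7 0 2]
After op 5 (cut(5)): [5 7 0 2 4 6 8 1 3]
After op 6 (reverse): [3 1 8 6 4 2 0 7 5]
Card 1 is at position 1.

Answer: 1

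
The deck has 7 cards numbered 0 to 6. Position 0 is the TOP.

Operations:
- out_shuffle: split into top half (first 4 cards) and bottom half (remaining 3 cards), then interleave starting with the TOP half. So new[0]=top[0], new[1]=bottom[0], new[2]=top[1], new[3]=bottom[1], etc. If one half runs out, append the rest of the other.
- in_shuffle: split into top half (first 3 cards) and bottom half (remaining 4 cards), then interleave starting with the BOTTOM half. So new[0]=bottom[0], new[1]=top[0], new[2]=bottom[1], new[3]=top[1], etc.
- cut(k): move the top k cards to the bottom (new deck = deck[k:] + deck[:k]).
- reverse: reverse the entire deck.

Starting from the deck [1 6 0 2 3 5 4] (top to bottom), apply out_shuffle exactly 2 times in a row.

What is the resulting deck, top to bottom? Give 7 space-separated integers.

Answer: 1 0 3 4 6 2 5

Derivation:
After op 1 (out_shuffle): [1 3 6 5 0 4 2]
After op 2 (out_shuffle): [1 0 3 4 6 2 5]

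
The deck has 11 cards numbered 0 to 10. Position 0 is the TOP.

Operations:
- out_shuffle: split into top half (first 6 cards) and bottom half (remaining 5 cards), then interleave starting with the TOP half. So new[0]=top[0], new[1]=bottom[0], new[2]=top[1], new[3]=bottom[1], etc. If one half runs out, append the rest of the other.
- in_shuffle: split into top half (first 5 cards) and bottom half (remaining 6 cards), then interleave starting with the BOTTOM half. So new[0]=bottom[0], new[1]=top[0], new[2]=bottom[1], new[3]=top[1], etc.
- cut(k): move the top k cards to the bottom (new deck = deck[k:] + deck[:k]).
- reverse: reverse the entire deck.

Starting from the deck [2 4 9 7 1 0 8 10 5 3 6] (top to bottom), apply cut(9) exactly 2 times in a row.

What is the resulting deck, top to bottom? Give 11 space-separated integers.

Answer: 10 5 3 6 2 4 9 7 1 0 8

Derivation:
After op 1 (cut(9)): [3 6 2 4 9 7 1 0 8 10 5]
After op 2 (cut(9)): [10 5 3 6 2 4 9 7 1 0 8]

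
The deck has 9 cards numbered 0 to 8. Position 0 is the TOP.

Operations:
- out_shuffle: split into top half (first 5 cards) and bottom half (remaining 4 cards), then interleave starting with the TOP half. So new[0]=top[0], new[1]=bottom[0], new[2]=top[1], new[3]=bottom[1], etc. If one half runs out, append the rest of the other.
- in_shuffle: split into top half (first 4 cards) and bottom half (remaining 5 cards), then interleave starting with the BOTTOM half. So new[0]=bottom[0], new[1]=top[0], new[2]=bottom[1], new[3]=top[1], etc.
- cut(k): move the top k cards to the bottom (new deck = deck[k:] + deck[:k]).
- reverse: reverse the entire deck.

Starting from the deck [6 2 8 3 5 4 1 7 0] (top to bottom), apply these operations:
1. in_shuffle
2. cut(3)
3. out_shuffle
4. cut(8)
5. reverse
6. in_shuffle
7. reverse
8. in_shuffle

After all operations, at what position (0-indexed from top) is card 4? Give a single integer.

After op 1 (in_shuffle): [5 6 4 2 1 8 7 3 0]
After op 2 (cut(3)): [2 1 8 7 3 0 5 6 4]
After op 3 (out_shuffle): [2 0 1 5 8 6 7 4 3]
After op 4 (cut(8)): [3 2 0 1 5 8 6 7 4]
After op 5 (reverse): [4 7 6 8 5 1 0 2 3]
After op 6 (in_shuffle): [5 4 1 7 0 6 2 8 3]
After op 7 (reverse): [3 8 2 6 0 7 1 4 5]
After op 8 (in_shuffle): [0 3 7 8 1 2 4 6 5]
Card 4 is at position 6.

Answer: 6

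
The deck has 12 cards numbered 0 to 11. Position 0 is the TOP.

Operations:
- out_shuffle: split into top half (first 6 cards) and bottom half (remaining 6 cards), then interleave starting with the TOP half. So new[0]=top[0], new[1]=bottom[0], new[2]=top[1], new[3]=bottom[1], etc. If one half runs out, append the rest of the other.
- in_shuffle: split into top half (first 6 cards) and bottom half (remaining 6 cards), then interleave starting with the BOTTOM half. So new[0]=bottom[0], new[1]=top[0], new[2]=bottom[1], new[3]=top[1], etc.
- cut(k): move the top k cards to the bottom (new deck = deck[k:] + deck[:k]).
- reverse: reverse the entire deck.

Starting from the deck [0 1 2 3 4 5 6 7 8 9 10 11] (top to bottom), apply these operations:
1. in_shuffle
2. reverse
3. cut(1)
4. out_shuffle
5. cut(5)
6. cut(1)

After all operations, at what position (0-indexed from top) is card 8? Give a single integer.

Answer: 7

Derivation:
After op 1 (in_shuffle): [6 0 7 1 8 2 9 3 10 4 11 5]
After op 2 (reverse): [5 11 4 10 3 9 2 8 1 7 0 6]
After op 3 (cut(1)): [11 4 10 3 9 2 8 1 7 0 6 5]
After op 4 (out_shuffle): [11 8 4 1 10 7 3 0 9 6 2 5]
After op 5 (cut(5)): [7 3 0 9 6 2 5 11 8 4 1 10]
After op 6 (cut(1)): [3 0 9 6 2 5 11 8 4 1 10 7]
Card 8 is at position 7.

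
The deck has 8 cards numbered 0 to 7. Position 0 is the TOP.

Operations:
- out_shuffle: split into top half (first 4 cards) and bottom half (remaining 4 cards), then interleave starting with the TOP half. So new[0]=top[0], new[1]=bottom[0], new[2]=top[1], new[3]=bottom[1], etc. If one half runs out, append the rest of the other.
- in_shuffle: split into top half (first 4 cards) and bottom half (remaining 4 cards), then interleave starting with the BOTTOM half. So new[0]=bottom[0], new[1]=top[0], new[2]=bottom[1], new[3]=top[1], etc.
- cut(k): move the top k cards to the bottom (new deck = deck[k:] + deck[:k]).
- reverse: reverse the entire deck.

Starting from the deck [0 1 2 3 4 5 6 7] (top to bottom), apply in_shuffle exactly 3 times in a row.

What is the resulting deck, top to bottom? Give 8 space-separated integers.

After op 1 (in_shuffle): [4 0 5 1 6 2 7 3]
After op 2 (in_shuffle): [6 4 2 0 7 5 3 1]
After op 3 (in_shuffle): [7 6 5 4 3 2 1 0]

Answer: 7 6 5 4 3 2 1 0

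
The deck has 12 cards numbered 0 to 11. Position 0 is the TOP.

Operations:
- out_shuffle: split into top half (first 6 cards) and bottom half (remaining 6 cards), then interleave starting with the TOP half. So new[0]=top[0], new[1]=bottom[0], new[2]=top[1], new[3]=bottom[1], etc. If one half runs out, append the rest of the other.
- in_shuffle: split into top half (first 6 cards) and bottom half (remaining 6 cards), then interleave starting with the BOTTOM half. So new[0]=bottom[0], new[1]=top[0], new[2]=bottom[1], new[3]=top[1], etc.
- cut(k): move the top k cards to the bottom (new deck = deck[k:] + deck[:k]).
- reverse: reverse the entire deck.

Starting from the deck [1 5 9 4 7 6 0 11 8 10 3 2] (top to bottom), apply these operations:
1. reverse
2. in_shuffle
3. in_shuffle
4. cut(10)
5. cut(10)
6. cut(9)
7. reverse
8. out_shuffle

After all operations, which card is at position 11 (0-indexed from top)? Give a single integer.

Answer: 7

Derivation:
After op 1 (reverse): [2 3 10 8 11 0 6 7 4 9 5 1]
After op 2 (in_shuffle): [6 2 7 3 4 10 9 8 5 11 1 0]
After op 3 (in_shuffle): [9 6 8 2 5 7 11 3 1 4 0 10]
After op 4 (cut(10)): [0 10 9 6 8 2 5 7 11 3 1 4]
After op 5 (cut(10)): [1 4 0 10 9 6 8 2 5 7 11 3]
After op 6 (cut(9)): [7 11 3 1 4 0 10 9 6 8 2 5]
After op 7 (reverse): [5 2 8 6 9 10 0 4 1 3 11 7]
After op 8 (out_shuffle): [5 0 2 4 8 1 6 3 9 11 10 7]
Position 11: card 7.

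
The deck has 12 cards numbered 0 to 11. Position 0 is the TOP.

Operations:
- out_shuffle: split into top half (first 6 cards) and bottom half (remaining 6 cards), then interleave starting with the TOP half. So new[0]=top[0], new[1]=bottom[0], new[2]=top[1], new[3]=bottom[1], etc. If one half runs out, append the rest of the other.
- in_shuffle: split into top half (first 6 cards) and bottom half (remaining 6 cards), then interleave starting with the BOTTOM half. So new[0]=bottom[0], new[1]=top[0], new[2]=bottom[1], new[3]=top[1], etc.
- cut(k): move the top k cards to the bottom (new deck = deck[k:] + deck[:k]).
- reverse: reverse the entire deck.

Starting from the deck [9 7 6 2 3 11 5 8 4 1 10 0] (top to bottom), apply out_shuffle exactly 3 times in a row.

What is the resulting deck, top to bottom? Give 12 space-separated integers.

After op 1 (out_shuffle): [9 5 7 8 6 4 2 1 3 10 11 0]
After op 2 (out_shuffle): [9 2 5 1 7 3 8 10 6 11 4 0]
After op 3 (out_shuffle): [9 8 2 10 5 6 1 11 7 4 3 0]

Answer: 9 8 2 10 5 6 1 11 7 4 3 0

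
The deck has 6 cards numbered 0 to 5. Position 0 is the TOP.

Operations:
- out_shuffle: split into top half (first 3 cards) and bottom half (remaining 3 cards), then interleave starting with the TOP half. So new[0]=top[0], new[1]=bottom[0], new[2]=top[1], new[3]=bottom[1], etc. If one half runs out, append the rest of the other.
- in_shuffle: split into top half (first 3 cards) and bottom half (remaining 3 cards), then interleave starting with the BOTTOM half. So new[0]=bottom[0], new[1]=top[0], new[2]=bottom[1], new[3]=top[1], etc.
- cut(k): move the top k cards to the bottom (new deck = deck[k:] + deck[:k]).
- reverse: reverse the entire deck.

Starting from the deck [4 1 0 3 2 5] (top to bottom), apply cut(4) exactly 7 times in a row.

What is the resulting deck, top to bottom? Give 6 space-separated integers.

Answer: 2 5 4 1 0 3

Derivation:
After op 1 (cut(4)): [2 5 4 1 0 3]
After op 2 (cut(4)): [0 3 2 5 4 1]
After op 3 (cut(4)): [4 1 0 3 2 5]
After op 4 (cut(4)): [2 5 4 1 0 3]
After op 5 (cut(4)): [0 3 2 5 4 1]
After op 6 (cut(4)): [4 1 0 3 2 5]
After op 7 (cut(4)): [2 5 4 1 0 3]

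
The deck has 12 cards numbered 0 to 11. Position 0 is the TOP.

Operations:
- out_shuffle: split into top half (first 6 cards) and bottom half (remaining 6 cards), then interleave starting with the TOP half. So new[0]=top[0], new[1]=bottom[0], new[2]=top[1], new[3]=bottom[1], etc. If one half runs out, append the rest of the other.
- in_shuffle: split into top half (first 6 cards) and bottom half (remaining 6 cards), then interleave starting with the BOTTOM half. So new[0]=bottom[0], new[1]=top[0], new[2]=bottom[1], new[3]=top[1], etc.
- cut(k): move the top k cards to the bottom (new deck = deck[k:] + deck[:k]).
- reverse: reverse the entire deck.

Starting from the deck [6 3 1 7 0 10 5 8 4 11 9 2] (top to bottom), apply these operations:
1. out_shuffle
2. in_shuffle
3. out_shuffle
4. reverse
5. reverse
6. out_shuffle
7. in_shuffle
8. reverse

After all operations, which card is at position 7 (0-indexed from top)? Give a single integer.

After op 1 (out_shuffle): [6 5 3 8 1 4 7 11 0 9 10 2]
After op 2 (in_shuffle): [7 6 11 5 0 3 9 8 10 1 2 4]
After op 3 (out_shuffle): [7 9 6 8 11 10 5 1 0 2 3 4]
After op 4 (reverse): [4 3 2 0 1 5 10 11 8 6 9 7]
After op 5 (reverse): [7 9 6 8 11 10 5 1 0 2 3 4]
After op 6 (out_shuffle): [7 5 9 1 6 0 8 2 11 3 10 4]
After op 7 (in_shuffle): [8 7 2 5 11 9 3 1 10 6 4 0]
After op 8 (reverse): [0 4 6 10 1 3 9 11 5 2 7 8]
Position 7: card 11.

Answer: 11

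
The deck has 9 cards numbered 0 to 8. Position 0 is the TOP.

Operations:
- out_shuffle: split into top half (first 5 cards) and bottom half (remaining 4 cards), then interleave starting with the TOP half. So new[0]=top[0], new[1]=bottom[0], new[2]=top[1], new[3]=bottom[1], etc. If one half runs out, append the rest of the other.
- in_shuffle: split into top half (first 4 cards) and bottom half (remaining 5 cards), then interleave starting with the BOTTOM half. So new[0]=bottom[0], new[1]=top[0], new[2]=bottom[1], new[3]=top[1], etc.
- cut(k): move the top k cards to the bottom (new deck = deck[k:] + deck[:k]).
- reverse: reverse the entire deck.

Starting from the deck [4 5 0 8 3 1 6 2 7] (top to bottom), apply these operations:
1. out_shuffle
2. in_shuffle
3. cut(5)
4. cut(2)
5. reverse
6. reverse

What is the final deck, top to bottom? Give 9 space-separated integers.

After op 1 (out_shuffle): [4 1 5 6 0 2 8 7 3]
After op 2 (in_shuffle): [0 4 2 1 8 5 7 6 3]
After op 3 (cut(5)): [5 7 6 3 0 4 2 1 8]
After op 4 (cut(2)): [6 3 0 4 2 1 8 5 7]
After op 5 (reverse): [7 5 8 1 2 4 0 3 6]
After op 6 (reverse): [6 3 0 4 2 1 8 5 7]

Answer: 6 3 0 4 2 1 8 5 7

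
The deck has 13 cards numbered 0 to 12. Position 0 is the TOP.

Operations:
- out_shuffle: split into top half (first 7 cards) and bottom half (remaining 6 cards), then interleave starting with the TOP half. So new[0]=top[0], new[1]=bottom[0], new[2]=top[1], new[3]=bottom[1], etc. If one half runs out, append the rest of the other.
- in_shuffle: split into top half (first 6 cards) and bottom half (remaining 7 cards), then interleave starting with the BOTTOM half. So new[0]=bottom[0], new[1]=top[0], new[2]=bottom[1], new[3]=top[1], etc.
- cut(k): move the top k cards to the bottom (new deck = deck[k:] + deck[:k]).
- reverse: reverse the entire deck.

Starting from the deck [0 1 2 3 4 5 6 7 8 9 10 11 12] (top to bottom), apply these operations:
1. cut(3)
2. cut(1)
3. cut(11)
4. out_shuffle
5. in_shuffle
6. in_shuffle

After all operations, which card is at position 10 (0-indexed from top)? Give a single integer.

After op 1 (cut(3)): [3 4 5 6 7 8 9 10 11 12 0 1 2]
After op 2 (cut(1)): [4 5 6 7 8 9 10 11 12 0 1 2 3]
After op 3 (cut(11)): [2 3 4 5 6 7 8 9 10 11 12 0 1]
After op 4 (out_shuffle): [2 9 3 10 4 11 5 12 6 0 7 1 8]
After op 5 (in_shuffle): [5 2 12 9 6 3 0 10 7 4 1 11 8]
After op 6 (in_shuffle): [0 5 10 2 7 12 4 9 1 6 11 3 8]
Position 10: card 11.

Answer: 11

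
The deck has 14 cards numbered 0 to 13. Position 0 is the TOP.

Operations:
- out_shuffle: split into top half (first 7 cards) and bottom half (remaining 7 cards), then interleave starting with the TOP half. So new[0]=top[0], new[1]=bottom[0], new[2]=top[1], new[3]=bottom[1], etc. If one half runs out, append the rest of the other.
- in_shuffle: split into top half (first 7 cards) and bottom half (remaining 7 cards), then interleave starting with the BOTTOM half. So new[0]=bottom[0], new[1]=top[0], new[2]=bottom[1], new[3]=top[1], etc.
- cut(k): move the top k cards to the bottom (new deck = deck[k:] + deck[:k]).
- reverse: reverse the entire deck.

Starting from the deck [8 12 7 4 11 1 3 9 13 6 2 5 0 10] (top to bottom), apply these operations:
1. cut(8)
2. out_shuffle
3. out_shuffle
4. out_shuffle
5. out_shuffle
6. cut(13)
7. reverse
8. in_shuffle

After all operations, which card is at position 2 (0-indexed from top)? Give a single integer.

After op 1 (cut(8)): [13 6 2 5 0 10 8 12 7 4 11 1 3 9]
After op 2 (out_shuffle): [13 12 6 7 2 4 5 11 0 1 10 3 8 9]
After op 3 (out_shuffle): [13 11 12 0 6 1 7 10 2 3 4 8 5 9]
After op 4 (out_shuffle): [13 10 11 2 12 3 0 4 6 8 1 5 7 9]
After op 5 (out_shuffle): [13 4 10 6 11 8 2 1 12 5 3 7 0 9]
After op 6 (cut(13)): [9 13 4 10 6 11 8 2 1 12 5 3 7 0]
After op 7 (reverse): [0 7 3 5 12 1 2 8 11 6 10 4 13 9]
After op 8 (in_shuffle): [8 0 11 7 6 3 10 5 4 12 13 1 9 2]
Position 2: card 11.

Answer: 11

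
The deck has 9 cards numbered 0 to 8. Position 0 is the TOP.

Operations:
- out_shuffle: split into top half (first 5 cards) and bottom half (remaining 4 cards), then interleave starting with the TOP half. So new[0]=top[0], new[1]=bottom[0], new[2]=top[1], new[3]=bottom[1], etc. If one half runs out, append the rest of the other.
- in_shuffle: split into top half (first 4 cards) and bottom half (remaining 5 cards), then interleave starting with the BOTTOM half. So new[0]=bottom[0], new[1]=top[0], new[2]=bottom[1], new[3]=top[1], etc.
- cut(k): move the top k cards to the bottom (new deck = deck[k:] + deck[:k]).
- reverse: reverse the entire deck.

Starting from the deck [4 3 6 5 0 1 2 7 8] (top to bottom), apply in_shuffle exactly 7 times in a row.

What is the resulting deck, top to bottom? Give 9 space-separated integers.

Answer: 0 4 1 3 2 6 7 5 8

Derivation:
After op 1 (in_shuffle): [0 4 1 3 2 6 7 5 8]
After op 2 (in_shuffle): [2 0 6 4 7 1 5 3 8]
After op 3 (in_shuffle): [7 2 1 0 5 6 3 4 8]
After op 4 (in_shuffle): [5 7 6 2 3 1 4 0 8]
After op 5 (in_shuffle): [3 5 1 7 4 6 0 2 8]
After op 6 (in_shuffle): [4 3 6 5 0 1 2 7 8]
After op 7 (in_shuffle): [0 4 1 3 2 6 7 5 8]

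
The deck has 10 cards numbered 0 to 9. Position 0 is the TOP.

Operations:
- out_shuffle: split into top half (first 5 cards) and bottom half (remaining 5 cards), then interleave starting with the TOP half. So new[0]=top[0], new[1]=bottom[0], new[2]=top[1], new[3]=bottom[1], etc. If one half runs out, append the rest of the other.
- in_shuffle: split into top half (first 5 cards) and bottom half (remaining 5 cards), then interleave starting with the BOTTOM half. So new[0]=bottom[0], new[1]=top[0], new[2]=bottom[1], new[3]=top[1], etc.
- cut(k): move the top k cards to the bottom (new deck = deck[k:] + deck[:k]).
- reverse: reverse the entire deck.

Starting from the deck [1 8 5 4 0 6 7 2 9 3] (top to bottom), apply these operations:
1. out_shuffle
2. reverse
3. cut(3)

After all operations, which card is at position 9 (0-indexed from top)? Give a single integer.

After op 1 (out_shuffle): [1 6 8 7 5 2 4 9 0 3]
After op 2 (reverse): [3 0 9 4 2 5 7 8 6 1]
After op 3 (cut(3)): [4 2 5 7 8 6 1 3 0 9]
Position 9: card 9.

Answer: 9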